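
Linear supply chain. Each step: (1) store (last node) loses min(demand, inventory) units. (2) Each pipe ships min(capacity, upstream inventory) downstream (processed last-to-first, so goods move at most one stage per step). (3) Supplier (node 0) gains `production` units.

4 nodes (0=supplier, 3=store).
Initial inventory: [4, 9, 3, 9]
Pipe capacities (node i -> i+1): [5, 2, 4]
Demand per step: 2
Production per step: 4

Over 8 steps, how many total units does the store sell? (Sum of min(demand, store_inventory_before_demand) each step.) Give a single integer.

Answer: 16

Derivation:
Step 1: sold=2 (running total=2) -> [4 11 2 10]
Step 2: sold=2 (running total=4) -> [4 13 2 10]
Step 3: sold=2 (running total=6) -> [4 15 2 10]
Step 4: sold=2 (running total=8) -> [4 17 2 10]
Step 5: sold=2 (running total=10) -> [4 19 2 10]
Step 6: sold=2 (running total=12) -> [4 21 2 10]
Step 7: sold=2 (running total=14) -> [4 23 2 10]
Step 8: sold=2 (running total=16) -> [4 25 2 10]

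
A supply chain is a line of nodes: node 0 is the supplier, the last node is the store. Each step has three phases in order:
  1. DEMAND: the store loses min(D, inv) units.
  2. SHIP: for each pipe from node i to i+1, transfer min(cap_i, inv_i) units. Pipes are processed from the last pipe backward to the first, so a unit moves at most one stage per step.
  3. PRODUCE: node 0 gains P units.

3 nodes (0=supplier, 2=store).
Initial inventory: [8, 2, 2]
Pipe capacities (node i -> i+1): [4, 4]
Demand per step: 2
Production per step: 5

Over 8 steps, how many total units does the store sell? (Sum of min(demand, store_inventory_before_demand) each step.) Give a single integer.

Answer: 16

Derivation:
Step 1: sold=2 (running total=2) -> [9 4 2]
Step 2: sold=2 (running total=4) -> [10 4 4]
Step 3: sold=2 (running total=6) -> [11 4 6]
Step 4: sold=2 (running total=8) -> [12 4 8]
Step 5: sold=2 (running total=10) -> [13 4 10]
Step 6: sold=2 (running total=12) -> [14 4 12]
Step 7: sold=2 (running total=14) -> [15 4 14]
Step 8: sold=2 (running total=16) -> [16 4 16]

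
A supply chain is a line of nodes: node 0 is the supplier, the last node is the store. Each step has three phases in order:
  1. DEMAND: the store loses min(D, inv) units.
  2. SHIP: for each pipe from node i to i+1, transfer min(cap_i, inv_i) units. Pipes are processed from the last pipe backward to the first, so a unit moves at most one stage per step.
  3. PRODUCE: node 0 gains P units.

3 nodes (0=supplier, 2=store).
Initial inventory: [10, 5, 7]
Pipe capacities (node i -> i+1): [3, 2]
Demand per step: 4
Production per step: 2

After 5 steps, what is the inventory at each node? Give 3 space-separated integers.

Step 1: demand=4,sold=4 ship[1->2]=2 ship[0->1]=3 prod=2 -> inv=[9 6 5]
Step 2: demand=4,sold=4 ship[1->2]=2 ship[0->1]=3 prod=2 -> inv=[8 7 3]
Step 3: demand=4,sold=3 ship[1->2]=2 ship[0->1]=3 prod=2 -> inv=[7 8 2]
Step 4: demand=4,sold=2 ship[1->2]=2 ship[0->1]=3 prod=2 -> inv=[6 9 2]
Step 5: demand=4,sold=2 ship[1->2]=2 ship[0->1]=3 prod=2 -> inv=[5 10 2]

5 10 2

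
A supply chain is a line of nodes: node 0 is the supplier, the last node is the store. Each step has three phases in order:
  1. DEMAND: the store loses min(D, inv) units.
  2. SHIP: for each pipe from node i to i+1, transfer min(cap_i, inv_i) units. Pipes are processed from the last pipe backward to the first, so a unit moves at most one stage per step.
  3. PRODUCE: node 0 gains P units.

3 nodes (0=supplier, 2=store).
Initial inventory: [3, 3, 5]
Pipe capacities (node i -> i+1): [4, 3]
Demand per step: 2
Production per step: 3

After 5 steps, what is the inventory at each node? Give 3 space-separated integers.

Step 1: demand=2,sold=2 ship[1->2]=3 ship[0->1]=3 prod=3 -> inv=[3 3 6]
Step 2: demand=2,sold=2 ship[1->2]=3 ship[0->1]=3 prod=3 -> inv=[3 3 7]
Step 3: demand=2,sold=2 ship[1->2]=3 ship[0->1]=3 prod=3 -> inv=[3 3 8]
Step 4: demand=2,sold=2 ship[1->2]=3 ship[0->1]=3 prod=3 -> inv=[3 3 9]
Step 5: demand=2,sold=2 ship[1->2]=3 ship[0->1]=3 prod=3 -> inv=[3 3 10]

3 3 10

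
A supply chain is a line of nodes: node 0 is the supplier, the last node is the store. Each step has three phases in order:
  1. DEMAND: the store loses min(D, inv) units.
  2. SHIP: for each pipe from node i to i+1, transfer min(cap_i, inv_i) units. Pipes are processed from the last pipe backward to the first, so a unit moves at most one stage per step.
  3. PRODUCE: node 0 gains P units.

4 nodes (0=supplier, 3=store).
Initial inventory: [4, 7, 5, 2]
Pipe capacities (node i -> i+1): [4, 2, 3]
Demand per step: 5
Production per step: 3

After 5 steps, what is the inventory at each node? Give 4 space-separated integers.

Step 1: demand=5,sold=2 ship[2->3]=3 ship[1->2]=2 ship[0->1]=4 prod=3 -> inv=[3 9 4 3]
Step 2: demand=5,sold=3 ship[2->3]=3 ship[1->2]=2 ship[0->1]=3 prod=3 -> inv=[3 10 3 3]
Step 3: demand=5,sold=3 ship[2->3]=3 ship[1->2]=2 ship[0->1]=3 prod=3 -> inv=[3 11 2 3]
Step 4: demand=5,sold=3 ship[2->3]=2 ship[1->2]=2 ship[0->1]=3 prod=3 -> inv=[3 12 2 2]
Step 5: demand=5,sold=2 ship[2->3]=2 ship[1->2]=2 ship[0->1]=3 prod=3 -> inv=[3 13 2 2]

3 13 2 2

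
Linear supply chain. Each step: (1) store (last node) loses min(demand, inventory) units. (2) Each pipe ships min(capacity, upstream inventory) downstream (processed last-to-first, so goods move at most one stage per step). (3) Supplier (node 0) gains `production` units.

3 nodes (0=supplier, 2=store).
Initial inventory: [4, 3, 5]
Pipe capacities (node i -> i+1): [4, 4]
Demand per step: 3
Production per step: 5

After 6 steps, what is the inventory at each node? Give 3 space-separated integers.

Step 1: demand=3,sold=3 ship[1->2]=3 ship[0->1]=4 prod=5 -> inv=[5 4 5]
Step 2: demand=3,sold=3 ship[1->2]=4 ship[0->1]=4 prod=5 -> inv=[6 4 6]
Step 3: demand=3,sold=3 ship[1->2]=4 ship[0->1]=4 prod=5 -> inv=[7 4 7]
Step 4: demand=3,sold=3 ship[1->2]=4 ship[0->1]=4 prod=5 -> inv=[8 4 8]
Step 5: demand=3,sold=3 ship[1->2]=4 ship[0->1]=4 prod=5 -> inv=[9 4 9]
Step 6: demand=3,sold=3 ship[1->2]=4 ship[0->1]=4 prod=5 -> inv=[10 4 10]

10 4 10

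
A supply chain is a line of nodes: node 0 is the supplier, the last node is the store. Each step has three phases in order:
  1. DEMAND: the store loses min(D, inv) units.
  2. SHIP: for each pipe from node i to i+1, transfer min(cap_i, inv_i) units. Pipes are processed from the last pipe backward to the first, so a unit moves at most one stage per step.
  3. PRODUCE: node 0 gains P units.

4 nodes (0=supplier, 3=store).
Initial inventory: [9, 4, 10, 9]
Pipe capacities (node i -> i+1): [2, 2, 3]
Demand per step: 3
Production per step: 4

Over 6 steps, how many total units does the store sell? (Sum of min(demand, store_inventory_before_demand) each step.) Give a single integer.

Answer: 18

Derivation:
Step 1: sold=3 (running total=3) -> [11 4 9 9]
Step 2: sold=3 (running total=6) -> [13 4 8 9]
Step 3: sold=3 (running total=9) -> [15 4 7 9]
Step 4: sold=3 (running total=12) -> [17 4 6 9]
Step 5: sold=3 (running total=15) -> [19 4 5 9]
Step 6: sold=3 (running total=18) -> [21 4 4 9]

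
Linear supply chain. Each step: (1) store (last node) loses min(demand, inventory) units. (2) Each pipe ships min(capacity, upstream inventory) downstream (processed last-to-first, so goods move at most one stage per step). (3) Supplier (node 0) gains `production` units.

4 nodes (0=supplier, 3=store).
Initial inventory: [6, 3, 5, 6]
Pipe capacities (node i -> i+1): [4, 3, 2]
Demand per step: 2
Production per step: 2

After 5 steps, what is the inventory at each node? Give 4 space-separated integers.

Step 1: demand=2,sold=2 ship[2->3]=2 ship[1->2]=3 ship[0->1]=4 prod=2 -> inv=[4 4 6 6]
Step 2: demand=2,sold=2 ship[2->3]=2 ship[1->2]=3 ship[0->1]=4 prod=2 -> inv=[2 5 7 6]
Step 3: demand=2,sold=2 ship[2->3]=2 ship[1->2]=3 ship[0->1]=2 prod=2 -> inv=[2 4 8 6]
Step 4: demand=2,sold=2 ship[2->3]=2 ship[1->2]=3 ship[0->1]=2 prod=2 -> inv=[2 3 9 6]
Step 5: demand=2,sold=2 ship[2->3]=2 ship[1->2]=3 ship[0->1]=2 prod=2 -> inv=[2 2 10 6]

2 2 10 6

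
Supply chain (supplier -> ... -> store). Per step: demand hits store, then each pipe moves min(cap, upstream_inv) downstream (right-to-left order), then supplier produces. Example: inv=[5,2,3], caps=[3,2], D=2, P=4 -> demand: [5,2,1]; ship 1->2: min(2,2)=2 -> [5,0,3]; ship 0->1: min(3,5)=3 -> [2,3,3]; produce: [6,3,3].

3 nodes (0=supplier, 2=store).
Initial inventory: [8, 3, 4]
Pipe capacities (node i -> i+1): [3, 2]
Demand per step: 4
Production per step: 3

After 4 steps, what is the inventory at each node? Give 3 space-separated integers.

Step 1: demand=4,sold=4 ship[1->2]=2 ship[0->1]=3 prod=3 -> inv=[8 4 2]
Step 2: demand=4,sold=2 ship[1->2]=2 ship[0->1]=3 prod=3 -> inv=[8 5 2]
Step 3: demand=4,sold=2 ship[1->2]=2 ship[0->1]=3 prod=3 -> inv=[8 6 2]
Step 4: demand=4,sold=2 ship[1->2]=2 ship[0->1]=3 prod=3 -> inv=[8 7 2]

8 7 2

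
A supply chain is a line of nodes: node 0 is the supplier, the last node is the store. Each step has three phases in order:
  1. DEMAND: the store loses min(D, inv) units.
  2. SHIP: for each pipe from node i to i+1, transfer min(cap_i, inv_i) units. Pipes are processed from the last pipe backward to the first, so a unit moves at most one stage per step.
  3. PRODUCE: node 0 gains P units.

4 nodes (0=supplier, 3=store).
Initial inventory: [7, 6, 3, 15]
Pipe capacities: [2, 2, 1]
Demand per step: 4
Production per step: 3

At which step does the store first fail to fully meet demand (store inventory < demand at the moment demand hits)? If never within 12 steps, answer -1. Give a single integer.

Step 1: demand=4,sold=4 ship[2->3]=1 ship[1->2]=2 ship[0->1]=2 prod=3 -> [8 6 4 12]
Step 2: demand=4,sold=4 ship[2->3]=1 ship[1->2]=2 ship[0->1]=2 prod=3 -> [9 6 5 9]
Step 3: demand=4,sold=4 ship[2->3]=1 ship[1->2]=2 ship[0->1]=2 prod=3 -> [10 6 6 6]
Step 4: demand=4,sold=4 ship[2->3]=1 ship[1->2]=2 ship[0->1]=2 prod=3 -> [11 6 7 3]
Step 5: demand=4,sold=3 ship[2->3]=1 ship[1->2]=2 ship[0->1]=2 prod=3 -> [12 6 8 1]
Step 6: demand=4,sold=1 ship[2->3]=1 ship[1->2]=2 ship[0->1]=2 prod=3 -> [13 6 9 1]
Step 7: demand=4,sold=1 ship[2->3]=1 ship[1->2]=2 ship[0->1]=2 prod=3 -> [14 6 10 1]
Step 8: demand=4,sold=1 ship[2->3]=1 ship[1->2]=2 ship[0->1]=2 prod=3 -> [15 6 11 1]
Step 9: demand=4,sold=1 ship[2->3]=1 ship[1->2]=2 ship[0->1]=2 prod=3 -> [16 6 12 1]
Step 10: demand=4,sold=1 ship[2->3]=1 ship[1->2]=2 ship[0->1]=2 prod=3 -> [17 6 13 1]
Step 11: demand=4,sold=1 ship[2->3]=1 ship[1->2]=2 ship[0->1]=2 prod=3 -> [18 6 14 1]
Step 12: demand=4,sold=1 ship[2->3]=1 ship[1->2]=2 ship[0->1]=2 prod=3 -> [19 6 15 1]
First stockout at step 5

5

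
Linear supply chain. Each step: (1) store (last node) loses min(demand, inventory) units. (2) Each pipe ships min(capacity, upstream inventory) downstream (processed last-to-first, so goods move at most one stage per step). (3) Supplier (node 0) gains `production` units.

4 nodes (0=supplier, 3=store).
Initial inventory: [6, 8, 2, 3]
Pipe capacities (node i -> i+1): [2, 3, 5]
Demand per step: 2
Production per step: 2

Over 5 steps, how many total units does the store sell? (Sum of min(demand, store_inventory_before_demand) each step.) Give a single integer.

Answer: 10

Derivation:
Step 1: sold=2 (running total=2) -> [6 7 3 3]
Step 2: sold=2 (running total=4) -> [6 6 3 4]
Step 3: sold=2 (running total=6) -> [6 5 3 5]
Step 4: sold=2 (running total=8) -> [6 4 3 6]
Step 5: sold=2 (running total=10) -> [6 3 3 7]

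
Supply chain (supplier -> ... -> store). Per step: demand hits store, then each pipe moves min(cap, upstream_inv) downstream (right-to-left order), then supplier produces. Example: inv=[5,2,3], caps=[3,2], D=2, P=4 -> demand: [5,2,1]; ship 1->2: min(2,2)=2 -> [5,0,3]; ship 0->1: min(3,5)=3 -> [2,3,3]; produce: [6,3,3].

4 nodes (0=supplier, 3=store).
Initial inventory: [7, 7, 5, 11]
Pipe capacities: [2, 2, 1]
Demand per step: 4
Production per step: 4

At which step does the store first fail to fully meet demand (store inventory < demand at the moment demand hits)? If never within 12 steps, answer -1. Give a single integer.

Step 1: demand=4,sold=4 ship[2->3]=1 ship[1->2]=2 ship[0->1]=2 prod=4 -> [9 7 6 8]
Step 2: demand=4,sold=4 ship[2->3]=1 ship[1->2]=2 ship[0->1]=2 prod=4 -> [11 7 7 5]
Step 3: demand=4,sold=4 ship[2->3]=1 ship[1->2]=2 ship[0->1]=2 prod=4 -> [13 7 8 2]
Step 4: demand=4,sold=2 ship[2->3]=1 ship[1->2]=2 ship[0->1]=2 prod=4 -> [15 7 9 1]
Step 5: demand=4,sold=1 ship[2->3]=1 ship[1->2]=2 ship[0->1]=2 prod=4 -> [17 7 10 1]
Step 6: demand=4,sold=1 ship[2->3]=1 ship[1->2]=2 ship[0->1]=2 prod=4 -> [19 7 11 1]
Step 7: demand=4,sold=1 ship[2->3]=1 ship[1->2]=2 ship[0->1]=2 prod=4 -> [21 7 12 1]
Step 8: demand=4,sold=1 ship[2->3]=1 ship[1->2]=2 ship[0->1]=2 prod=4 -> [23 7 13 1]
Step 9: demand=4,sold=1 ship[2->3]=1 ship[1->2]=2 ship[0->1]=2 prod=4 -> [25 7 14 1]
Step 10: demand=4,sold=1 ship[2->3]=1 ship[1->2]=2 ship[0->1]=2 prod=4 -> [27 7 15 1]
Step 11: demand=4,sold=1 ship[2->3]=1 ship[1->2]=2 ship[0->1]=2 prod=4 -> [29 7 16 1]
Step 12: demand=4,sold=1 ship[2->3]=1 ship[1->2]=2 ship[0->1]=2 prod=4 -> [31 7 17 1]
First stockout at step 4

4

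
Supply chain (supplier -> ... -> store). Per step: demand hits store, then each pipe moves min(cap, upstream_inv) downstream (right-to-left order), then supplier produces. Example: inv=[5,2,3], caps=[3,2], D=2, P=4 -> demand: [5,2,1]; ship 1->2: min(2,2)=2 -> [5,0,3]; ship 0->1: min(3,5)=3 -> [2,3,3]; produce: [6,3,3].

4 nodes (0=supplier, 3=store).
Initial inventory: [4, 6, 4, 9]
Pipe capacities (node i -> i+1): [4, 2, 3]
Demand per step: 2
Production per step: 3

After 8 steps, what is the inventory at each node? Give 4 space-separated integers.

Step 1: demand=2,sold=2 ship[2->3]=3 ship[1->2]=2 ship[0->1]=4 prod=3 -> inv=[3 8 3 10]
Step 2: demand=2,sold=2 ship[2->3]=3 ship[1->2]=2 ship[0->1]=3 prod=3 -> inv=[3 9 2 11]
Step 3: demand=2,sold=2 ship[2->3]=2 ship[1->2]=2 ship[0->1]=3 prod=3 -> inv=[3 10 2 11]
Step 4: demand=2,sold=2 ship[2->3]=2 ship[1->2]=2 ship[0->1]=3 prod=3 -> inv=[3 11 2 11]
Step 5: demand=2,sold=2 ship[2->3]=2 ship[1->2]=2 ship[0->1]=3 prod=3 -> inv=[3 12 2 11]
Step 6: demand=2,sold=2 ship[2->3]=2 ship[1->2]=2 ship[0->1]=3 prod=3 -> inv=[3 13 2 11]
Step 7: demand=2,sold=2 ship[2->3]=2 ship[1->2]=2 ship[0->1]=3 prod=3 -> inv=[3 14 2 11]
Step 8: demand=2,sold=2 ship[2->3]=2 ship[1->2]=2 ship[0->1]=3 prod=3 -> inv=[3 15 2 11]

3 15 2 11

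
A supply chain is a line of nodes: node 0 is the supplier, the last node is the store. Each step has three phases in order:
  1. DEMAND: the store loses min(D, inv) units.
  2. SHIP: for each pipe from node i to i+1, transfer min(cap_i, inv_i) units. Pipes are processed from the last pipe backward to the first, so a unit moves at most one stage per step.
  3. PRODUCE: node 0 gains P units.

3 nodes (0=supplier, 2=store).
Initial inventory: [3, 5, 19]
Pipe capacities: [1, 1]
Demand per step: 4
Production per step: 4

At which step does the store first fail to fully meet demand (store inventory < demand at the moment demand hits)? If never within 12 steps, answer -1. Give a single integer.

Step 1: demand=4,sold=4 ship[1->2]=1 ship[0->1]=1 prod=4 -> [6 5 16]
Step 2: demand=4,sold=4 ship[1->2]=1 ship[0->1]=1 prod=4 -> [9 5 13]
Step 3: demand=4,sold=4 ship[1->2]=1 ship[0->1]=1 prod=4 -> [12 5 10]
Step 4: demand=4,sold=4 ship[1->2]=1 ship[0->1]=1 prod=4 -> [15 5 7]
Step 5: demand=4,sold=4 ship[1->2]=1 ship[0->1]=1 prod=4 -> [18 5 4]
Step 6: demand=4,sold=4 ship[1->2]=1 ship[0->1]=1 prod=4 -> [21 5 1]
Step 7: demand=4,sold=1 ship[1->2]=1 ship[0->1]=1 prod=4 -> [24 5 1]
Step 8: demand=4,sold=1 ship[1->2]=1 ship[0->1]=1 prod=4 -> [27 5 1]
Step 9: demand=4,sold=1 ship[1->2]=1 ship[0->1]=1 prod=4 -> [30 5 1]
Step 10: demand=4,sold=1 ship[1->2]=1 ship[0->1]=1 prod=4 -> [33 5 1]
Step 11: demand=4,sold=1 ship[1->2]=1 ship[0->1]=1 prod=4 -> [36 5 1]
Step 12: demand=4,sold=1 ship[1->2]=1 ship[0->1]=1 prod=4 -> [39 5 1]
First stockout at step 7

7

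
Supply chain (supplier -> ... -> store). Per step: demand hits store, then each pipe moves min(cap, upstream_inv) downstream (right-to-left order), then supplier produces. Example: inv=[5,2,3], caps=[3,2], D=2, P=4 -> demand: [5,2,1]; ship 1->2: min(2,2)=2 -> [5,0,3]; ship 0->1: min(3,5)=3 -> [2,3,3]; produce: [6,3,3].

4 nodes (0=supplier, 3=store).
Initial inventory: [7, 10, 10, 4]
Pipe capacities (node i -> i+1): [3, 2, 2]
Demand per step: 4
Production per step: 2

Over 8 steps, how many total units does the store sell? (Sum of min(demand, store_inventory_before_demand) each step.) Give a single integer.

Answer: 18

Derivation:
Step 1: sold=4 (running total=4) -> [6 11 10 2]
Step 2: sold=2 (running total=6) -> [5 12 10 2]
Step 3: sold=2 (running total=8) -> [4 13 10 2]
Step 4: sold=2 (running total=10) -> [3 14 10 2]
Step 5: sold=2 (running total=12) -> [2 15 10 2]
Step 6: sold=2 (running total=14) -> [2 15 10 2]
Step 7: sold=2 (running total=16) -> [2 15 10 2]
Step 8: sold=2 (running total=18) -> [2 15 10 2]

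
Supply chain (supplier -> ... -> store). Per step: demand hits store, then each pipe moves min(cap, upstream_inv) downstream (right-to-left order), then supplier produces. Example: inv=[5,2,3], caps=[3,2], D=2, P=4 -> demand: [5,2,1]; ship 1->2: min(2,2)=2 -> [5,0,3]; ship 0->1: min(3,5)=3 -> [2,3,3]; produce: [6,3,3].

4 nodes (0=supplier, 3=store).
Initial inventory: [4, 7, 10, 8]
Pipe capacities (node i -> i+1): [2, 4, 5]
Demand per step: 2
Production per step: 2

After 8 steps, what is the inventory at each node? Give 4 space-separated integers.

Step 1: demand=2,sold=2 ship[2->3]=5 ship[1->2]=4 ship[0->1]=2 prod=2 -> inv=[4 5 9 11]
Step 2: demand=2,sold=2 ship[2->3]=5 ship[1->2]=4 ship[0->1]=2 prod=2 -> inv=[4 3 8 14]
Step 3: demand=2,sold=2 ship[2->3]=5 ship[1->2]=3 ship[0->1]=2 prod=2 -> inv=[4 2 6 17]
Step 4: demand=2,sold=2 ship[2->3]=5 ship[1->2]=2 ship[0->1]=2 prod=2 -> inv=[4 2 3 20]
Step 5: demand=2,sold=2 ship[2->3]=3 ship[1->2]=2 ship[0->1]=2 prod=2 -> inv=[4 2 2 21]
Step 6: demand=2,sold=2 ship[2->3]=2 ship[1->2]=2 ship[0->1]=2 prod=2 -> inv=[4 2 2 21]
Step 7: demand=2,sold=2 ship[2->3]=2 ship[1->2]=2 ship[0->1]=2 prod=2 -> inv=[4 2 2 21]
Step 8: demand=2,sold=2 ship[2->3]=2 ship[1->2]=2 ship[0->1]=2 prod=2 -> inv=[4 2 2 21]

4 2 2 21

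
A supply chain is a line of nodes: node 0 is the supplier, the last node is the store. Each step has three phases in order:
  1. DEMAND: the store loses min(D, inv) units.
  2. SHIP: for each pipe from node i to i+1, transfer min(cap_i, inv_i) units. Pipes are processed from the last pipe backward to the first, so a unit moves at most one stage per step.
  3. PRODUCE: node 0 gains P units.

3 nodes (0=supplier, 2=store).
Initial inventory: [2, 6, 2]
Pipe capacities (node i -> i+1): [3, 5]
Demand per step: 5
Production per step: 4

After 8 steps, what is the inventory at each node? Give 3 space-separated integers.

Step 1: demand=5,sold=2 ship[1->2]=5 ship[0->1]=2 prod=4 -> inv=[4 3 5]
Step 2: demand=5,sold=5 ship[1->2]=3 ship[0->1]=3 prod=4 -> inv=[5 3 3]
Step 3: demand=5,sold=3 ship[1->2]=3 ship[0->1]=3 prod=4 -> inv=[6 3 3]
Step 4: demand=5,sold=3 ship[1->2]=3 ship[0->1]=3 prod=4 -> inv=[7 3 3]
Step 5: demand=5,sold=3 ship[1->2]=3 ship[0->1]=3 prod=4 -> inv=[8 3 3]
Step 6: demand=5,sold=3 ship[1->2]=3 ship[0->1]=3 prod=4 -> inv=[9 3 3]
Step 7: demand=5,sold=3 ship[1->2]=3 ship[0->1]=3 prod=4 -> inv=[10 3 3]
Step 8: demand=5,sold=3 ship[1->2]=3 ship[0->1]=3 prod=4 -> inv=[11 3 3]

11 3 3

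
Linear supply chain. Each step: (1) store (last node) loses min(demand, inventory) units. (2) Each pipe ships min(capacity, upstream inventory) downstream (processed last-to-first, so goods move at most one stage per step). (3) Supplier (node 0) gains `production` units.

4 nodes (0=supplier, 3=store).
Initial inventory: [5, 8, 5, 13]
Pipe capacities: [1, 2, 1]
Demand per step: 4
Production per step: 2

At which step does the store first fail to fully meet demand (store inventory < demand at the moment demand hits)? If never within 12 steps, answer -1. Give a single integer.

Step 1: demand=4,sold=4 ship[2->3]=1 ship[1->2]=2 ship[0->1]=1 prod=2 -> [6 7 6 10]
Step 2: demand=4,sold=4 ship[2->3]=1 ship[1->2]=2 ship[0->1]=1 prod=2 -> [7 6 7 7]
Step 3: demand=4,sold=4 ship[2->3]=1 ship[1->2]=2 ship[0->1]=1 prod=2 -> [8 5 8 4]
Step 4: demand=4,sold=4 ship[2->3]=1 ship[1->2]=2 ship[0->1]=1 prod=2 -> [9 4 9 1]
Step 5: demand=4,sold=1 ship[2->3]=1 ship[1->2]=2 ship[0->1]=1 prod=2 -> [10 3 10 1]
Step 6: demand=4,sold=1 ship[2->3]=1 ship[1->2]=2 ship[0->1]=1 prod=2 -> [11 2 11 1]
Step 7: demand=4,sold=1 ship[2->3]=1 ship[1->2]=2 ship[0->1]=1 prod=2 -> [12 1 12 1]
Step 8: demand=4,sold=1 ship[2->3]=1 ship[1->2]=1 ship[0->1]=1 prod=2 -> [13 1 12 1]
Step 9: demand=4,sold=1 ship[2->3]=1 ship[1->2]=1 ship[0->1]=1 prod=2 -> [14 1 12 1]
Step 10: demand=4,sold=1 ship[2->3]=1 ship[1->2]=1 ship[0->1]=1 prod=2 -> [15 1 12 1]
Step 11: demand=4,sold=1 ship[2->3]=1 ship[1->2]=1 ship[0->1]=1 prod=2 -> [16 1 12 1]
Step 12: demand=4,sold=1 ship[2->3]=1 ship[1->2]=1 ship[0->1]=1 prod=2 -> [17 1 12 1]
First stockout at step 5

5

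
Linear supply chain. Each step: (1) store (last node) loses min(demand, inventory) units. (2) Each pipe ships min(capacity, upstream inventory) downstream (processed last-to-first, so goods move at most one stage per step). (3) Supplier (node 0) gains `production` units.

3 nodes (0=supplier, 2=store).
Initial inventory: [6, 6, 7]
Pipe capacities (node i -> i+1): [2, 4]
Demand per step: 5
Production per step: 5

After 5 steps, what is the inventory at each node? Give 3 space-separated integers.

Step 1: demand=5,sold=5 ship[1->2]=4 ship[0->1]=2 prod=5 -> inv=[9 4 6]
Step 2: demand=5,sold=5 ship[1->2]=4 ship[0->1]=2 prod=5 -> inv=[12 2 5]
Step 3: demand=5,sold=5 ship[1->2]=2 ship[0->1]=2 prod=5 -> inv=[15 2 2]
Step 4: demand=5,sold=2 ship[1->2]=2 ship[0->1]=2 prod=5 -> inv=[18 2 2]
Step 5: demand=5,sold=2 ship[1->2]=2 ship[0->1]=2 prod=5 -> inv=[21 2 2]

21 2 2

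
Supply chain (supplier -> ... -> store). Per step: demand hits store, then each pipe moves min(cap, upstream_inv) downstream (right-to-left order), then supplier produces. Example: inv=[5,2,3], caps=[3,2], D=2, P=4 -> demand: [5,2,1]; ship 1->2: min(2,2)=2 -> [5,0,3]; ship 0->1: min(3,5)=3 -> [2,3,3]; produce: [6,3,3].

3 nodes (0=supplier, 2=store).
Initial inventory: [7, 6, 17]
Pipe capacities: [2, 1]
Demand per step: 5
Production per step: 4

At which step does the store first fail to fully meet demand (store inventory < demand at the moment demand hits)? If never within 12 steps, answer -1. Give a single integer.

Step 1: demand=5,sold=5 ship[1->2]=1 ship[0->1]=2 prod=4 -> [9 7 13]
Step 2: demand=5,sold=5 ship[1->2]=1 ship[0->1]=2 prod=4 -> [11 8 9]
Step 3: demand=5,sold=5 ship[1->2]=1 ship[0->1]=2 prod=4 -> [13 9 5]
Step 4: demand=5,sold=5 ship[1->2]=1 ship[0->1]=2 prod=4 -> [15 10 1]
Step 5: demand=5,sold=1 ship[1->2]=1 ship[0->1]=2 prod=4 -> [17 11 1]
Step 6: demand=5,sold=1 ship[1->2]=1 ship[0->1]=2 prod=4 -> [19 12 1]
Step 7: demand=5,sold=1 ship[1->2]=1 ship[0->1]=2 prod=4 -> [21 13 1]
Step 8: demand=5,sold=1 ship[1->2]=1 ship[0->1]=2 prod=4 -> [23 14 1]
Step 9: demand=5,sold=1 ship[1->2]=1 ship[0->1]=2 prod=4 -> [25 15 1]
Step 10: demand=5,sold=1 ship[1->2]=1 ship[0->1]=2 prod=4 -> [27 16 1]
Step 11: demand=5,sold=1 ship[1->2]=1 ship[0->1]=2 prod=4 -> [29 17 1]
Step 12: demand=5,sold=1 ship[1->2]=1 ship[0->1]=2 prod=4 -> [31 18 1]
First stockout at step 5

5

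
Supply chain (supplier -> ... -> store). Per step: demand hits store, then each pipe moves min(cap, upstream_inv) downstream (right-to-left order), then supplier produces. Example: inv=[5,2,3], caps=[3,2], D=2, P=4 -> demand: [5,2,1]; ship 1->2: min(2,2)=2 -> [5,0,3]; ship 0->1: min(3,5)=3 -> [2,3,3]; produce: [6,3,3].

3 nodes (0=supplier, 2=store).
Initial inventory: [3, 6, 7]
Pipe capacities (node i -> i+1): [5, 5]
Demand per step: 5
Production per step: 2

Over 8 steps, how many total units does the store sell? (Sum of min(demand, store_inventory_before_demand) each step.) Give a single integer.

Answer: 26

Derivation:
Step 1: sold=5 (running total=5) -> [2 4 7]
Step 2: sold=5 (running total=10) -> [2 2 6]
Step 3: sold=5 (running total=15) -> [2 2 3]
Step 4: sold=3 (running total=18) -> [2 2 2]
Step 5: sold=2 (running total=20) -> [2 2 2]
Step 6: sold=2 (running total=22) -> [2 2 2]
Step 7: sold=2 (running total=24) -> [2 2 2]
Step 8: sold=2 (running total=26) -> [2 2 2]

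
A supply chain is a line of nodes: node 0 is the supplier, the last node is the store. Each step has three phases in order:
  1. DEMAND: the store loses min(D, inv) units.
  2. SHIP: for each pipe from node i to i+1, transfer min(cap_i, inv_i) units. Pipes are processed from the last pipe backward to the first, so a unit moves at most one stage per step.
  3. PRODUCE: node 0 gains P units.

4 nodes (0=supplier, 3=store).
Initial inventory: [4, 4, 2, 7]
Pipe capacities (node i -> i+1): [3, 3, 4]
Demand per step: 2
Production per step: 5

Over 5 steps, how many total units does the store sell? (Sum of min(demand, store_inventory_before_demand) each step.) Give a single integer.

Answer: 10

Derivation:
Step 1: sold=2 (running total=2) -> [6 4 3 7]
Step 2: sold=2 (running total=4) -> [8 4 3 8]
Step 3: sold=2 (running total=6) -> [10 4 3 9]
Step 4: sold=2 (running total=8) -> [12 4 3 10]
Step 5: sold=2 (running total=10) -> [14 4 3 11]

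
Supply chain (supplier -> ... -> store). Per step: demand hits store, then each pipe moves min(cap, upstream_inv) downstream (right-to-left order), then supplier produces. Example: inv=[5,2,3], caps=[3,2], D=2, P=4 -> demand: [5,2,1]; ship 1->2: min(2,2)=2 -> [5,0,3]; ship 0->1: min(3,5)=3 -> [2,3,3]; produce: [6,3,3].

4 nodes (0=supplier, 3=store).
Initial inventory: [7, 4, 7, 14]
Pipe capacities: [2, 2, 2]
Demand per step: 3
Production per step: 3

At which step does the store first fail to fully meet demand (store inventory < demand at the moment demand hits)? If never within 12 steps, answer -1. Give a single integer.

Step 1: demand=3,sold=3 ship[2->3]=2 ship[1->2]=2 ship[0->1]=2 prod=3 -> [8 4 7 13]
Step 2: demand=3,sold=3 ship[2->3]=2 ship[1->2]=2 ship[0->1]=2 prod=3 -> [9 4 7 12]
Step 3: demand=3,sold=3 ship[2->3]=2 ship[1->2]=2 ship[0->1]=2 prod=3 -> [10 4 7 11]
Step 4: demand=3,sold=3 ship[2->3]=2 ship[1->2]=2 ship[0->1]=2 prod=3 -> [11 4 7 10]
Step 5: demand=3,sold=3 ship[2->3]=2 ship[1->2]=2 ship[0->1]=2 prod=3 -> [12 4 7 9]
Step 6: demand=3,sold=3 ship[2->3]=2 ship[1->2]=2 ship[0->1]=2 prod=3 -> [13 4 7 8]
Step 7: demand=3,sold=3 ship[2->3]=2 ship[1->2]=2 ship[0->1]=2 prod=3 -> [14 4 7 7]
Step 8: demand=3,sold=3 ship[2->3]=2 ship[1->2]=2 ship[0->1]=2 prod=3 -> [15 4 7 6]
Step 9: demand=3,sold=3 ship[2->3]=2 ship[1->2]=2 ship[0->1]=2 prod=3 -> [16 4 7 5]
Step 10: demand=3,sold=3 ship[2->3]=2 ship[1->2]=2 ship[0->1]=2 prod=3 -> [17 4 7 4]
Step 11: demand=3,sold=3 ship[2->3]=2 ship[1->2]=2 ship[0->1]=2 prod=3 -> [18 4 7 3]
Step 12: demand=3,sold=3 ship[2->3]=2 ship[1->2]=2 ship[0->1]=2 prod=3 -> [19 4 7 2]
No stockout in 12 steps

-1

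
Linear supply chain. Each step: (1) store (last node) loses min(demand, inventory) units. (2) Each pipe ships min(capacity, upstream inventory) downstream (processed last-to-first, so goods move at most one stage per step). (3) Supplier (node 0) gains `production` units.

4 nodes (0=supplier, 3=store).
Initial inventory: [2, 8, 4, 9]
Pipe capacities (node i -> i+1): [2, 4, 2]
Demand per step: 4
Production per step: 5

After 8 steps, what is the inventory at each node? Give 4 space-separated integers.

Step 1: demand=4,sold=4 ship[2->3]=2 ship[1->2]=4 ship[0->1]=2 prod=5 -> inv=[5 6 6 7]
Step 2: demand=4,sold=4 ship[2->3]=2 ship[1->2]=4 ship[0->1]=2 prod=5 -> inv=[8 4 8 5]
Step 3: demand=4,sold=4 ship[2->3]=2 ship[1->2]=4 ship[0->1]=2 prod=5 -> inv=[11 2 10 3]
Step 4: demand=4,sold=3 ship[2->3]=2 ship[1->2]=2 ship[0->1]=2 prod=5 -> inv=[14 2 10 2]
Step 5: demand=4,sold=2 ship[2->3]=2 ship[1->2]=2 ship[0->1]=2 prod=5 -> inv=[17 2 10 2]
Step 6: demand=4,sold=2 ship[2->3]=2 ship[1->2]=2 ship[0->1]=2 prod=5 -> inv=[20 2 10 2]
Step 7: demand=4,sold=2 ship[2->3]=2 ship[1->2]=2 ship[0->1]=2 prod=5 -> inv=[23 2 10 2]
Step 8: demand=4,sold=2 ship[2->3]=2 ship[1->2]=2 ship[0->1]=2 prod=5 -> inv=[26 2 10 2]

26 2 10 2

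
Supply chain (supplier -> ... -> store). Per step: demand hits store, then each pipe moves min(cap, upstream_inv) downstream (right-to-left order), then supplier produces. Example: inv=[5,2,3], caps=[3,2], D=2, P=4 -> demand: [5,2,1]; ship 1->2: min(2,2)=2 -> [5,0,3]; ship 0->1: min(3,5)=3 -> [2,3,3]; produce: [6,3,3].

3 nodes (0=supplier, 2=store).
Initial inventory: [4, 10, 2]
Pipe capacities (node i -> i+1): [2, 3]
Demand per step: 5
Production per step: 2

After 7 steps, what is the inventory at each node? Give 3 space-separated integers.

Step 1: demand=5,sold=2 ship[1->2]=3 ship[0->1]=2 prod=2 -> inv=[4 9 3]
Step 2: demand=5,sold=3 ship[1->2]=3 ship[0->1]=2 prod=2 -> inv=[4 8 3]
Step 3: demand=5,sold=3 ship[1->2]=3 ship[0->1]=2 prod=2 -> inv=[4 7 3]
Step 4: demand=5,sold=3 ship[1->2]=3 ship[0->1]=2 prod=2 -> inv=[4 6 3]
Step 5: demand=5,sold=3 ship[1->2]=3 ship[0->1]=2 prod=2 -> inv=[4 5 3]
Step 6: demand=5,sold=3 ship[1->2]=3 ship[0->1]=2 prod=2 -> inv=[4 4 3]
Step 7: demand=5,sold=3 ship[1->2]=3 ship[0->1]=2 prod=2 -> inv=[4 3 3]

4 3 3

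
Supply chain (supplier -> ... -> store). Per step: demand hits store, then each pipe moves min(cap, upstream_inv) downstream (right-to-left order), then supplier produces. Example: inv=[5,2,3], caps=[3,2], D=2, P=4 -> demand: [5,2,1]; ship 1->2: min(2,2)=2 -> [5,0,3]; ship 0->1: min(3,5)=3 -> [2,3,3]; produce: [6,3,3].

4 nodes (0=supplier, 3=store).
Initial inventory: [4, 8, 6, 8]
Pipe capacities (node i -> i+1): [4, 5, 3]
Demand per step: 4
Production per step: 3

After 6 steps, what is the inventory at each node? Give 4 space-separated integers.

Step 1: demand=4,sold=4 ship[2->3]=3 ship[1->2]=5 ship[0->1]=4 prod=3 -> inv=[3 7 8 7]
Step 2: demand=4,sold=4 ship[2->3]=3 ship[1->2]=5 ship[0->1]=3 prod=3 -> inv=[3 5 10 6]
Step 3: demand=4,sold=4 ship[2->3]=3 ship[1->2]=5 ship[0->1]=3 prod=3 -> inv=[3 3 12 5]
Step 4: demand=4,sold=4 ship[2->3]=3 ship[1->2]=3 ship[0->1]=3 prod=3 -> inv=[3 3 12 4]
Step 5: demand=4,sold=4 ship[2->3]=3 ship[1->2]=3 ship[0->1]=3 prod=3 -> inv=[3 3 12 3]
Step 6: demand=4,sold=3 ship[2->3]=3 ship[1->2]=3 ship[0->1]=3 prod=3 -> inv=[3 3 12 3]

3 3 12 3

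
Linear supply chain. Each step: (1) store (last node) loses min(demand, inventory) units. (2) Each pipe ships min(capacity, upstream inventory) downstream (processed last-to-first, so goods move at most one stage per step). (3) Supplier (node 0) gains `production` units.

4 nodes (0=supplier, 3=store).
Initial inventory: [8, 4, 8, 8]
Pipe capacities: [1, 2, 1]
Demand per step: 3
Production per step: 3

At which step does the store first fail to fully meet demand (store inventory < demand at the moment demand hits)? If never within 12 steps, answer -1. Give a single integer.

Step 1: demand=3,sold=3 ship[2->3]=1 ship[1->2]=2 ship[0->1]=1 prod=3 -> [10 3 9 6]
Step 2: demand=3,sold=3 ship[2->3]=1 ship[1->2]=2 ship[0->1]=1 prod=3 -> [12 2 10 4]
Step 3: demand=3,sold=3 ship[2->3]=1 ship[1->2]=2 ship[0->1]=1 prod=3 -> [14 1 11 2]
Step 4: demand=3,sold=2 ship[2->3]=1 ship[1->2]=1 ship[0->1]=1 prod=3 -> [16 1 11 1]
Step 5: demand=3,sold=1 ship[2->3]=1 ship[1->2]=1 ship[0->1]=1 prod=3 -> [18 1 11 1]
Step 6: demand=3,sold=1 ship[2->3]=1 ship[1->2]=1 ship[0->1]=1 prod=3 -> [20 1 11 1]
Step 7: demand=3,sold=1 ship[2->3]=1 ship[1->2]=1 ship[0->1]=1 prod=3 -> [22 1 11 1]
Step 8: demand=3,sold=1 ship[2->3]=1 ship[1->2]=1 ship[0->1]=1 prod=3 -> [24 1 11 1]
Step 9: demand=3,sold=1 ship[2->3]=1 ship[1->2]=1 ship[0->1]=1 prod=3 -> [26 1 11 1]
Step 10: demand=3,sold=1 ship[2->3]=1 ship[1->2]=1 ship[0->1]=1 prod=3 -> [28 1 11 1]
Step 11: demand=3,sold=1 ship[2->3]=1 ship[1->2]=1 ship[0->1]=1 prod=3 -> [30 1 11 1]
Step 12: demand=3,sold=1 ship[2->3]=1 ship[1->2]=1 ship[0->1]=1 prod=3 -> [32 1 11 1]
First stockout at step 4

4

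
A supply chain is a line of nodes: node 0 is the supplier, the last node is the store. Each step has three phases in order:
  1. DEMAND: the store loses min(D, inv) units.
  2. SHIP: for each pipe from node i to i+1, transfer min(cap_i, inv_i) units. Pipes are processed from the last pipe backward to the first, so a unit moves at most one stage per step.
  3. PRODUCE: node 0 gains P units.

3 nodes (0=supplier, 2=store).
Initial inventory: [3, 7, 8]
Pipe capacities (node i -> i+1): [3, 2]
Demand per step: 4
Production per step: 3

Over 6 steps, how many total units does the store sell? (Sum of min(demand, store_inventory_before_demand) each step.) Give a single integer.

Answer: 18

Derivation:
Step 1: sold=4 (running total=4) -> [3 8 6]
Step 2: sold=4 (running total=8) -> [3 9 4]
Step 3: sold=4 (running total=12) -> [3 10 2]
Step 4: sold=2 (running total=14) -> [3 11 2]
Step 5: sold=2 (running total=16) -> [3 12 2]
Step 6: sold=2 (running total=18) -> [3 13 2]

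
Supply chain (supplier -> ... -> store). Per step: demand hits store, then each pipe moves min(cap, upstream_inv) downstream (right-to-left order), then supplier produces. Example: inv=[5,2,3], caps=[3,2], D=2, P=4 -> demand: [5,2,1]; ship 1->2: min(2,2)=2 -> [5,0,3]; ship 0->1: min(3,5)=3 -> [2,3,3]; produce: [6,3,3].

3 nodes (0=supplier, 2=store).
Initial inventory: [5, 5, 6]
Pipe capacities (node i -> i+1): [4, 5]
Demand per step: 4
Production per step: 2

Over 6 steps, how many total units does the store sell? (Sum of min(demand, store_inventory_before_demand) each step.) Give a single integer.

Step 1: sold=4 (running total=4) -> [3 4 7]
Step 2: sold=4 (running total=8) -> [2 3 7]
Step 3: sold=4 (running total=12) -> [2 2 6]
Step 4: sold=4 (running total=16) -> [2 2 4]
Step 5: sold=4 (running total=20) -> [2 2 2]
Step 6: sold=2 (running total=22) -> [2 2 2]

Answer: 22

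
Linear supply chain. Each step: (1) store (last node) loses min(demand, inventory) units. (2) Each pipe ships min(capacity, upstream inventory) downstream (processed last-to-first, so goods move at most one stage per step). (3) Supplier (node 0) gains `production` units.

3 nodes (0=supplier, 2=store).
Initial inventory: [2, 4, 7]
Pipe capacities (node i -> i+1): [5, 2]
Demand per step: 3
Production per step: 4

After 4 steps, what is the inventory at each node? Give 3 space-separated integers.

Step 1: demand=3,sold=3 ship[1->2]=2 ship[0->1]=2 prod=4 -> inv=[4 4 6]
Step 2: demand=3,sold=3 ship[1->2]=2 ship[0->1]=4 prod=4 -> inv=[4 6 5]
Step 3: demand=3,sold=3 ship[1->2]=2 ship[0->1]=4 prod=4 -> inv=[4 8 4]
Step 4: demand=3,sold=3 ship[1->2]=2 ship[0->1]=4 prod=4 -> inv=[4 10 3]

4 10 3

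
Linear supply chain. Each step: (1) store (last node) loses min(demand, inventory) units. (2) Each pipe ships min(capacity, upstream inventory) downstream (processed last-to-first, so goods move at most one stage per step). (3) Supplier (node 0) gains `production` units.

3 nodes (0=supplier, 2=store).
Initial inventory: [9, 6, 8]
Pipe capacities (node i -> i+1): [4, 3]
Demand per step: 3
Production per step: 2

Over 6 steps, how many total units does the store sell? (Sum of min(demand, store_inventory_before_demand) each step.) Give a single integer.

Step 1: sold=3 (running total=3) -> [7 7 8]
Step 2: sold=3 (running total=6) -> [5 8 8]
Step 3: sold=3 (running total=9) -> [3 9 8]
Step 4: sold=3 (running total=12) -> [2 9 8]
Step 5: sold=3 (running total=15) -> [2 8 8]
Step 6: sold=3 (running total=18) -> [2 7 8]

Answer: 18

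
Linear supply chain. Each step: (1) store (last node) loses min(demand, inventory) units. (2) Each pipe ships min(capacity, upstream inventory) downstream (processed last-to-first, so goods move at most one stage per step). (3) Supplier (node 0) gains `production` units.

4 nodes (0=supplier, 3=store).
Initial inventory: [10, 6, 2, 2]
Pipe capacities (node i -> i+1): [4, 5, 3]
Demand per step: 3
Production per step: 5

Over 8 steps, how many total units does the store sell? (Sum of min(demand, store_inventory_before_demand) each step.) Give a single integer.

Answer: 22

Derivation:
Step 1: sold=2 (running total=2) -> [11 5 5 2]
Step 2: sold=2 (running total=4) -> [12 4 7 3]
Step 3: sold=3 (running total=7) -> [13 4 8 3]
Step 4: sold=3 (running total=10) -> [14 4 9 3]
Step 5: sold=3 (running total=13) -> [15 4 10 3]
Step 6: sold=3 (running total=16) -> [16 4 11 3]
Step 7: sold=3 (running total=19) -> [17 4 12 3]
Step 8: sold=3 (running total=22) -> [18 4 13 3]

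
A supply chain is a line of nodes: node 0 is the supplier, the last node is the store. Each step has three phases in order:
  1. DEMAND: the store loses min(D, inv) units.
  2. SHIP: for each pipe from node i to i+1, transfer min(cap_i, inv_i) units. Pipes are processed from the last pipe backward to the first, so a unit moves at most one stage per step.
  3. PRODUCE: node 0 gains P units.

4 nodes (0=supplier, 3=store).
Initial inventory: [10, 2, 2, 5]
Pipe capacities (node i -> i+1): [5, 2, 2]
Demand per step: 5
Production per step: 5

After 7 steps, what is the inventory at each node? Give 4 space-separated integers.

Step 1: demand=5,sold=5 ship[2->3]=2 ship[1->2]=2 ship[0->1]=5 prod=5 -> inv=[10 5 2 2]
Step 2: demand=5,sold=2 ship[2->3]=2 ship[1->2]=2 ship[0->1]=5 prod=5 -> inv=[10 8 2 2]
Step 3: demand=5,sold=2 ship[2->3]=2 ship[1->2]=2 ship[0->1]=5 prod=5 -> inv=[10 11 2 2]
Step 4: demand=5,sold=2 ship[2->3]=2 ship[1->2]=2 ship[0->1]=5 prod=5 -> inv=[10 14 2 2]
Step 5: demand=5,sold=2 ship[2->3]=2 ship[1->2]=2 ship[0->1]=5 prod=5 -> inv=[10 17 2 2]
Step 6: demand=5,sold=2 ship[2->3]=2 ship[1->2]=2 ship[0->1]=5 prod=5 -> inv=[10 20 2 2]
Step 7: demand=5,sold=2 ship[2->3]=2 ship[1->2]=2 ship[0->1]=5 prod=5 -> inv=[10 23 2 2]

10 23 2 2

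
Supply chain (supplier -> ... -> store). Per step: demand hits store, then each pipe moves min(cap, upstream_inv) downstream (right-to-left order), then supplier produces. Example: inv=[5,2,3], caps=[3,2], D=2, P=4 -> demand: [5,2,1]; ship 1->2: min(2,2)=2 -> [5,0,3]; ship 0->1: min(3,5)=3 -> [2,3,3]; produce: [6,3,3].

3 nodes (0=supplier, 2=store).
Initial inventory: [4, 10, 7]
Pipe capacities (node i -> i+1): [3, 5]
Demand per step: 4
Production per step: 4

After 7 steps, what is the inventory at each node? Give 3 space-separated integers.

Step 1: demand=4,sold=4 ship[1->2]=5 ship[0->1]=3 prod=4 -> inv=[5 8 8]
Step 2: demand=4,sold=4 ship[1->2]=5 ship[0->1]=3 prod=4 -> inv=[6 6 9]
Step 3: demand=4,sold=4 ship[1->2]=5 ship[0->1]=3 prod=4 -> inv=[7 4 10]
Step 4: demand=4,sold=4 ship[1->2]=4 ship[0->1]=3 prod=4 -> inv=[8 3 10]
Step 5: demand=4,sold=4 ship[1->2]=3 ship[0->1]=3 prod=4 -> inv=[9 3 9]
Step 6: demand=4,sold=4 ship[1->2]=3 ship[0->1]=3 prod=4 -> inv=[10 3 8]
Step 7: demand=4,sold=4 ship[1->2]=3 ship[0->1]=3 prod=4 -> inv=[11 3 7]

11 3 7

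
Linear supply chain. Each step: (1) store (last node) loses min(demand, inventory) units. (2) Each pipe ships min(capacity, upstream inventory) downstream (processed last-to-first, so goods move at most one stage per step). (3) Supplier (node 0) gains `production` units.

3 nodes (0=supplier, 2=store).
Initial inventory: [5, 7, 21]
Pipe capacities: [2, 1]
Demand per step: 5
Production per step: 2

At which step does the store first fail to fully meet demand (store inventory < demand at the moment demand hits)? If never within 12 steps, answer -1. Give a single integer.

Step 1: demand=5,sold=5 ship[1->2]=1 ship[0->1]=2 prod=2 -> [5 8 17]
Step 2: demand=5,sold=5 ship[1->2]=1 ship[0->1]=2 prod=2 -> [5 9 13]
Step 3: demand=5,sold=5 ship[1->2]=1 ship[0->1]=2 prod=2 -> [5 10 9]
Step 4: demand=5,sold=5 ship[1->2]=1 ship[0->1]=2 prod=2 -> [5 11 5]
Step 5: demand=5,sold=5 ship[1->2]=1 ship[0->1]=2 prod=2 -> [5 12 1]
Step 6: demand=5,sold=1 ship[1->2]=1 ship[0->1]=2 prod=2 -> [5 13 1]
Step 7: demand=5,sold=1 ship[1->2]=1 ship[0->1]=2 prod=2 -> [5 14 1]
Step 8: demand=5,sold=1 ship[1->2]=1 ship[0->1]=2 prod=2 -> [5 15 1]
Step 9: demand=5,sold=1 ship[1->2]=1 ship[0->1]=2 prod=2 -> [5 16 1]
Step 10: demand=5,sold=1 ship[1->2]=1 ship[0->1]=2 prod=2 -> [5 17 1]
Step 11: demand=5,sold=1 ship[1->2]=1 ship[0->1]=2 prod=2 -> [5 18 1]
Step 12: demand=5,sold=1 ship[1->2]=1 ship[0->1]=2 prod=2 -> [5 19 1]
First stockout at step 6

6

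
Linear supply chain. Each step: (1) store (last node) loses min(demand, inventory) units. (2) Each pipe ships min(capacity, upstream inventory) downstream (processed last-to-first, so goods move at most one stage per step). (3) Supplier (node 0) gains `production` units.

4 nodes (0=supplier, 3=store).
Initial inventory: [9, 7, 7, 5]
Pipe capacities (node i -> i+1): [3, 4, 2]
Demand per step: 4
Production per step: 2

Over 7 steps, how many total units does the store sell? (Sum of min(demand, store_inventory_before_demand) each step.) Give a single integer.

Step 1: sold=4 (running total=4) -> [8 6 9 3]
Step 2: sold=3 (running total=7) -> [7 5 11 2]
Step 3: sold=2 (running total=9) -> [6 4 13 2]
Step 4: sold=2 (running total=11) -> [5 3 15 2]
Step 5: sold=2 (running total=13) -> [4 3 16 2]
Step 6: sold=2 (running total=15) -> [3 3 17 2]
Step 7: sold=2 (running total=17) -> [2 3 18 2]

Answer: 17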